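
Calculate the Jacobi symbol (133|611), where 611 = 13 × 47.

-1

Reciprocity: 133 ≡ 1 and 611 ≡ 3 (mod 4), so (133/611) = +(611/133).
Reduce top mod 133: now compute (79/133).
Reciprocity: 79 ≡ 3 and 133 ≡ 1 (mod 4), so (79/133) = +(133/79).
Reduce top mod 79: now compute (54/79).
Pull out 2: since 79 ≡ 7 (mod 8), (2/79) = +1.
Reciprocity: 27 ≡ 3 and 79 ≡ 3 (mod 4), so (27/79) = −(79/27).
Reduce top mod 27: now compute (25/27).
Reciprocity: 25 ≡ 1 and 27 ≡ 3 (mod 4), so (25/27) = +(27/25).
Reduce top mod 25: now compute (2/25).
Pull out 2: since 25 ≡ 1 (mod 8), (2/25) = +1.
Reached (1/25) = 1. Collecting the sign flips along the way, the symbol is -1.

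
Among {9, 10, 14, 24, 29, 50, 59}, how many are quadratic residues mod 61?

(9/61) = +1 → QR.
(10/61) = -1 → non-residue.
(14/61) = +1 → QR.
(24/61) = -1 → non-residue.
(29/61) = -1 → non-residue.
(50/61) = -1 → non-residue.
(59/61) = -1 → non-residue.
Total quadratic residues among the 7: 2.

2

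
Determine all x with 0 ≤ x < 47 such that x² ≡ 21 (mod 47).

16, 31

Since 47 ≡ 3 (mod 4), a square root of 21 is 21^((47+1)/4) = 21^12 mod 47.
Repeated squaring: 21^2≡18, 21^4≡42, 21^8≡25 (mod 47).
21^12 = 21^(8+4) ≡ 16 (mod 47).
Check: 16² = 256 ≡ 21 (mod 47). The two roots are 16 and 31.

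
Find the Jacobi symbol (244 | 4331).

0

Pull out 2^2: since 4331 ≡ 3 (mod 8), (2/4331) = -1, so (2/4331)^2 = +1.
Reciprocity: 61 ≡ 1 and 4331 ≡ 3 (mod 4), so (61/4331) = +(4331/61).
Reduce top mod 61: now compute (0/61).
Top reduces to 0: gcd > 1, so the symbol is 0.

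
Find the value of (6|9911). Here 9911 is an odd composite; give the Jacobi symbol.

Pull out 2: since 9911 ≡ 7 (mod 8), (2/9911) = +1.
Reciprocity: 3 ≡ 3 and 9911 ≡ 3 (mod 4), so (3/9911) = −(9911/3).
Reduce top mod 3: now compute (2/3).
Pull out 2: since 3 ≡ 3 (mod 8), (2/3) = -1.
Reached (1/3) = 1. Collecting the sign flips along the way, the symbol is +1.

1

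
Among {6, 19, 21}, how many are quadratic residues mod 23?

(6/23) = +1 → QR.
(19/23) = -1 → non-residue.
(21/23) = -1 → non-residue.
Total quadratic residues among the 3: 1.

1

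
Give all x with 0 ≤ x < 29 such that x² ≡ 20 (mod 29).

7, 22

29 ≡ 1 (mod 4), so we find a root by search.
Trying successive values, 7² = 49 ≡ 20 (mod 29). The other root is 29 − 7 = 22.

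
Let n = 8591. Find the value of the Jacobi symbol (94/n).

-1

Pull out 2: since 8591 ≡ 7 (mod 8), (2/8591) = +1.
Reciprocity: 47 ≡ 3 and 8591 ≡ 3 (mod 4), so (47/8591) = −(8591/47).
Reduce top mod 47: now compute (37/47).
Reciprocity: 37 ≡ 1 and 47 ≡ 3 (mod 4), so (37/47) = +(47/37).
Reduce top mod 37: now compute (10/37).
Pull out 2: since 37 ≡ 5 (mod 8), (2/37) = -1.
Reciprocity: 5 ≡ 1 and 37 ≡ 1 (mod 4), so (5/37) = +(37/5).
Reduce top mod 5: now compute (2/5).
Pull out 2: since 5 ≡ 5 (mod 8), (2/5) = -1.
Reached (1/5) = 1. Collecting the sign flips along the way, the symbol is -1.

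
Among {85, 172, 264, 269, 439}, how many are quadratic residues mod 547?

4

(85/547) = +1 → QR.
(172/547) = -1 → non-residue.
(264/547) = +1 → QR.
(269/547) = +1 → QR.
(439/547) = +1 → QR.
Total quadratic residues among the 5: 4.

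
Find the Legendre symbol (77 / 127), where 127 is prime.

-1

Reciprocity: 77 ≡ 1 and 127 ≡ 3 (mod 4), so (77/127) = +(127/77).
Reduce top mod 77: now compute (50/77).
Pull out 2: since 77 ≡ 5 (mod 8), (2/77) = -1.
Reciprocity: 25 ≡ 1 and 77 ≡ 1 (mod 4), so (25/77) = +(77/25).
Reduce top mod 25: now compute (2/25).
Pull out 2: since 25 ≡ 1 (mod 8), (2/25) = +1.
Reached (1/25) = 1. Collecting the sign flips along the way, the symbol is -1.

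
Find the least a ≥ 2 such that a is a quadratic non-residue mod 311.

11

(2/311) = +1, so 2 is a residue.
(3/311) = +1, so 3 is a residue.
(4/311) = +1, so 4 is a residue.
(5/311) = +1, so 5 is a residue.
(6/311) = +1, so 6 is a residue.
(7/311) = +1, so 7 is a residue.
(8/311) = +1, so 8 is a residue.
(9/311) = +1, so 9 is a residue.
(10/311) = +1, so 10 is a residue.
(11/311) = −1, so 11 is the smallest positive non-residue mod 311.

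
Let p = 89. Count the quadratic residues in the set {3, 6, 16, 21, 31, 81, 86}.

3

(3/89) = -1 → non-residue.
(6/89) = -1 → non-residue.
(16/89) = +1 → QR.
(21/89) = +1 → QR.
(31/89) = -1 → non-residue.
(81/89) = +1 → QR.
(86/89) = -1 → non-residue.
Total quadratic residues among the 7: 3.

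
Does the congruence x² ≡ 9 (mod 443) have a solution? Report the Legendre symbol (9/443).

Euler's criterion: (9/443) ≡ 9^221 (mod 443).
9^2 ≡ 81 (mod 443)
9^4 ≡ 359 (mod 443)
9^8 ≡ 411 (mod 443)
9^16 ≡ 138 (mod 443)
9^32 ≡ 438 (mod 443)
9^64 ≡ 25 (mod 443)
9^128 ≡ 182 (mod 443)
9^221 = 9^(128+64+16+8+4+1) ≡ 1 (mod 443).
Result is 1, so (9/443) = 1.

1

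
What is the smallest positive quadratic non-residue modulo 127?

3

(2/127) = +1, so 2 is a residue.
(3/127) = −1, so 3 is the smallest positive non-residue mod 127.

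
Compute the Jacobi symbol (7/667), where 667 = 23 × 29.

-1

Reciprocity: 7 ≡ 3 and 667 ≡ 3 (mod 4), so (7/667) = −(667/7).
Reduce top mod 7: now compute (2/7).
Pull out 2: since 7 ≡ 7 (mod 8), (2/7) = +1.
Reached (1/7) = 1. Collecting the sign flips along the way, the symbol is -1.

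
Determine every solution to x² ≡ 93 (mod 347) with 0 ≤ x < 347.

171, 176

Since 347 ≡ 3 (mod 4), a square root of 93 is 93^((347+1)/4) = 93^87 mod 347.
Repeated squaring: 93^2≡321, 93^4≡329, 93^8≡324, 93^16≡182, 93^32≡159, 93^64≡297 (mod 347).
93^87 = 93^(64+16+4+2+1) ≡ 176 (mod 347).
Check: 176² = 30976 ≡ 93 (mod 347). The two roots are 171 and 176.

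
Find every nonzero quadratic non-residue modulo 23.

5,7,10,11,14,15,17,19,20,21,22

Square k = 1,…,11 (k and 23−k give the same square):
1²=1, 2²=4, 3²=9, 4²=16, 5²≡2, 6²≡13, 7²≡3, 8²≡18, 9²≡12, 10²≡8, 11²≡6 (mod 23).
The residues are {1, 2, 3, 4, 6, 8, 9, 12, 13, 16, 18}; the non-residues are the remaining 11 nonzero classes.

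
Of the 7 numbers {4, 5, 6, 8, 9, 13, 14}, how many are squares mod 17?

4

(4/17) = +1 → QR.
(5/17) = -1 → non-residue.
(6/17) = -1 → non-residue.
(8/17) = +1 → QR.
(9/17) = +1 → QR.
(13/17) = +1 → QR.
(14/17) = -1 → non-residue.
Total quadratic residues among the 7: 4.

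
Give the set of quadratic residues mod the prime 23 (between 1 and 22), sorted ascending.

1, 2, 3, 4, 6, 8, 9, 12, 13, 16, 18

Square k = 1,…,11 (k and 23−k give the same square):
1²=1, 2²=4, 3²=9, 4²=16, 5²≡2, 6²≡13, 7²≡3, 8²≡18, 9²≡12, 10²≡8, 11²≡6 (mod 23).
So the quadratic residues mod 23 are {1, 2, 3, 4, 6, 8, 9, 12, 13, 16, 18}.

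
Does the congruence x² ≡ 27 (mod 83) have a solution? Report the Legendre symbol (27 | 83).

1

Euler's criterion: (27/83) ≡ 27^41 (mod 83).
27^2 ≡ 65 (mod 83)
27^4 ≡ 75 (mod 83)
27^8 ≡ 64 (mod 83)
27^16 ≡ 29 (mod 83)
27^32 ≡ 11 (mod 83)
27^41 = 27^(32+8+1) ≡ 1 (mod 83).
Result is 1, so (27/83) = 1.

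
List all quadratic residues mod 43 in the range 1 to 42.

Square k = 1,…,21 (k and 43−k give the same square):
1²=1, 2²=4, 3²=9, 4²=16, 5²=25, 6²=36, 7²≡6, 8²≡21, 9²≡38, 10²≡14, 11²≡35, 12²≡15, 13²≡40, 14²≡24, 15²≡10, 16²≡41, 17²≡31, 18²≡23, 19²≡17, 20²≡13, 21²≡11 (mod 43).
So the quadratic residues mod 43 are {1, 4, 6, 9, 10, 11, 13, 14, 15, 16, 17, 21, 23, 24, 25, 31, 35, 36, 38, 40, 41}.

1,4,6,9,10,11,13,14,15,16,17,21,23,24,25,31,35,36,38,40,41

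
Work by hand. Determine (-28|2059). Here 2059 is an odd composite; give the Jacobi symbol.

1

First reduce: -28 ≡ 2031 (mod 2059).
Reciprocity: 2031 ≡ 3 and 2059 ≡ 3 (mod 4), so (2031/2059) = −(2059/2031).
Reduce top mod 2031: now compute (28/2031).
Pull out 2^2: since 2031 ≡ 7 (mod 8), (2/2031) = +1, so (2/2031)^2 = +1.
Reciprocity: 7 ≡ 3 and 2031 ≡ 3 (mod 4), so (7/2031) = −(2031/7).
Reduce top mod 7: now compute (1/7).
Reached (1/7) = 1. Collecting the sign flips along the way, the symbol is +1.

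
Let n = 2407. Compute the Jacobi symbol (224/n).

Pull out 2^5: since 2407 ≡ 7 (mod 8), (2/2407) = +1, so (2/2407)^5 = +1.
Reciprocity: 7 ≡ 3 and 2407 ≡ 3 (mod 4), so (7/2407) = −(2407/7).
Reduce top mod 7: now compute (6/7).
Pull out 2: since 7 ≡ 7 (mod 8), (2/7) = +1.
Reciprocity: 3 ≡ 3 and 7 ≡ 3 (mod 4), so (3/7) = −(7/3).
Reduce top mod 3: now compute (1/3).
Reached (1/3) = 1. Collecting the sign flips along the way, the symbol is +1.

1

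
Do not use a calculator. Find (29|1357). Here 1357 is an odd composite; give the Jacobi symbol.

Reciprocity: 29 ≡ 1 and 1357 ≡ 1 (mod 4), so (29/1357) = +(1357/29).
Reduce top mod 29: now compute (23/29).
Reciprocity: 23 ≡ 3 and 29 ≡ 1 (mod 4), so (23/29) = +(29/23).
Reduce top mod 23: now compute (6/23).
Pull out 2: since 23 ≡ 7 (mod 8), (2/23) = +1.
Reciprocity: 3 ≡ 3 and 23 ≡ 3 (mod 4), so (3/23) = −(23/3).
Reduce top mod 3: now compute (2/3).
Pull out 2: since 3 ≡ 3 (mod 8), (2/3) = -1.
Reached (1/3) = 1. Collecting the sign flips along the way, the symbol is +1.

1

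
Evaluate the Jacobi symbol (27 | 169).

1

Reciprocity: 27 ≡ 3 and 169 ≡ 1 (mod 4), so (27/169) = +(169/27).
Reduce top mod 27: now compute (7/27).
Reciprocity: 7 ≡ 3 and 27 ≡ 3 (mod 4), so (7/27) = −(27/7).
Reduce top mod 7: now compute (6/7).
Pull out 2: since 7 ≡ 7 (mod 8), (2/7) = +1.
Reciprocity: 3 ≡ 3 and 7 ≡ 3 (mod 4), so (3/7) = −(7/3).
Reduce top mod 3: now compute (1/3).
Reached (1/3) = 1. Collecting the sign flips along the way, the symbol is +1.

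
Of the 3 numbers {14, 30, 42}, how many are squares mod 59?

0

(14/59) = -1 → non-residue.
(30/59) = -1 → non-residue.
(42/59) = -1 → non-residue.
Total quadratic residues among the 3: 0.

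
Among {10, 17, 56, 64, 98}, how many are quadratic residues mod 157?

(10/157) = +1 → QR.
(17/157) = +1 → QR.
(56/157) = +1 → QR.
(64/157) = +1 → QR.
(98/157) = -1 → non-residue.
Total quadratic residues among the 5: 4.

4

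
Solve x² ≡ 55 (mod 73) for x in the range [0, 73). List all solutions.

36, 37

73 ≡ 1 (mod 4), so we find a root by search.
Trying successive values, 36² = 1296 ≡ 55 (mod 73). The other root is 73 − 36 = 37.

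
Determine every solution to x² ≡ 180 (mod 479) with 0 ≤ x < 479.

Since 479 ≡ 3 (mod 4), a square root of 180 is 180^((479+1)/4) = 180^120 mod 479.
Repeated squaring: 180^2≡307, 180^4≡365, 180^8≡63, 180^16≡137, 180^32≡88, 180^64≡80 (mod 479).
180^120 = 180^(64+32+16+8) ≡ 132 (mod 479).
Check: 132² = 17424 ≡ 180 (mod 479). The two roots are 132 and 347.

132, 347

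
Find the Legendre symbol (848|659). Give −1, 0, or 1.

First reduce: 848 ≡ 189 (mod 659).
Reciprocity: 189 ≡ 1 and 659 ≡ 3 (mod 4), so (189/659) = +(659/189).
Reduce top mod 189: now compute (92/189).
Pull out 2^2: since 189 ≡ 5 (mod 8), (2/189) = -1, so (2/189)^2 = +1.
Reciprocity: 23 ≡ 3 and 189 ≡ 1 (mod 4), so (23/189) = +(189/23).
Reduce top mod 23: now compute (5/23).
Reciprocity: 5 ≡ 1 and 23 ≡ 3 (mod 4), so (5/23) = +(23/5).
Reduce top mod 5: now compute (3/5).
Reciprocity: 3 ≡ 3 and 5 ≡ 1 (mod 4), so (3/5) = +(5/3).
Reduce top mod 3: now compute (2/3).
Pull out 2: since 3 ≡ 3 (mod 8), (2/3) = -1.
Reached (1/3) = 1. Collecting the sign flips along the way, the symbol is -1.

-1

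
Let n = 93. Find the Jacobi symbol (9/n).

0

Reciprocity: 9 ≡ 1 and 93 ≡ 1 (mod 4), so (9/93) = +(93/9).
Reduce top mod 9: now compute (3/9).
Reciprocity: 3 ≡ 3 and 9 ≡ 1 (mod 4), so (3/9) = +(9/3).
Reduce top mod 3: now compute (0/3).
Top reduces to 0: gcd > 1, so the symbol is 0.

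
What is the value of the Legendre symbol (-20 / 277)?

First reduce: -20 ≡ 257 (mod 277).
Reciprocity: 257 ≡ 1 and 277 ≡ 1 (mod 4), so (257/277) = +(277/257).
Reduce top mod 257: now compute (20/257).
Pull out 2^2: since 257 ≡ 1 (mod 8), (2/257) = +1, so (2/257)^2 = +1.
Reciprocity: 5 ≡ 1 and 257 ≡ 1 (mod 4), so (5/257) = +(257/5).
Reduce top mod 5: now compute (2/5).
Pull out 2: since 5 ≡ 5 (mod 8), (2/5) = -1.
Reached (1/5) = 1. Collecting the sign flips along the way, the symbol is -1.

-1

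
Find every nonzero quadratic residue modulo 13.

Square k = 1,…,6 (k and 13−k give the same square):
1²=1, 2²=4, 3²=9, 4²≡3, 5²≡12, 6²≡10 (mod 13).
So the quadratic residues mod 13 are {1, 3, 4, 9, 10, 12}.

1 3 4 9 10 12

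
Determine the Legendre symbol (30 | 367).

1

Euler's criterion: (30/367) ≡ 30^183 (mod 367).
30^2 ≡ 166 (mod 367)
30^4 ≡ 31 (mod 367)
30^8 ≡ 227 (mod 367)
30^16 ≡ 149 (mod 367)
30^32 ≡ 181 (mod 367)
30^64 ≡ 98 (mod 367)
30^128 ≡ 62 (mod 367)
30^183 = 30^(128+32+16+4+2+1) ≡ 1 (mod 367).
Result is 1, so (30/367) = 1.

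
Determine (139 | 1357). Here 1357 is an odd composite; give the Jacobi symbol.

1

Reciprocity: 139 ≡ 3 and 1357 ≡ 1 (mod 4), so (139/1357) = +(1357/139).
Reduce top mod 139: now compute (106/139).
Pull out 2: since 139 ≡ 3 (mod 8), (2/139) = -1.
Reciprocity: 53 ≡ 1 and 139 ≡ 3 (mod 4), so (53/139) = +(139/53).
Reduce top mod 53: now compute (33/53).
Reciprocity: 33 ≡ 1 and 53 ≡ 1 (mod 4), so (33/53) = +(53/33).
Reduce top mod 33: now compute (20/33).
Pull out 2^2: since 33 ≡ 1 (mod 8), (2/33) = +1, so (2/33)^2 = +1.
Reciprocity: 5 ≡ 1 and 33 ≡ 1 (mod 4), so (5/33) = +(33/5).
Reduce top mod 5: now compute (3/5).
Reciprocity: 3 ≡ 3 and 5 ≡ 1 (mod 4), so (3/5) = +(5/3).
Reduce top mod 3: now compute (2/3).
Pull out 2: since 3 ≡ 3 (mod 8), (2/3) = -1.
Reached (1/3) = 1. Collecting the sign flips along the way, the symbol is +1.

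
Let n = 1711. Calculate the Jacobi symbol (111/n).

Reciprocity: 111 ≡ 3 and 1711 ≡ 3 (mod 4), so (111/1711) = −(1711/111).
Reduce top mod 111: now compute (46/111).
Pull out 2: since 111 ≡ 7 (mod 8), (2/111) = +1.
Reciprocity: 23 ≡ 3 and 111 ≡ 3 (mod 4), so (23/111) = −(111/23).
Reduce top mod 23: now compute (19/23).
Reciprocity: 19 ≡ 3 and 23 ≡ 3 (mod 4), so (19/23) = −(23/19).
Reduce top mod 19: now compute (4/19).
Pull out 2^2: since 19 ≡ 3 (mod 8), (2/19) = -1, so (2/19)^2 = +1.
Reached (1/19) = 1. Collecting the sign flips along the way, the symbol is -1.

-1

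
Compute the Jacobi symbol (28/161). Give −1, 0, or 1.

Pull out 2^2: since 161 ≡ 1 (mod 8), (2/161) = +1, so (2/161)^2 = +1.
Reciprocity: 7 ≡ 3 and 161 ≡ 1 (mod 4), so (7/161) = +(161/7).
Reduce top mod 7: now compute (0/7).
Top reduces to 0: gcd > 1, so the symbol is 0.

0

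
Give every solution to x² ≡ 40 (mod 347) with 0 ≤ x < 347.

97, 250

Since 347 ≡ 3 (mod 4), a square root of 40 is 40^((347+1)/4) = 40^87 mod 347.
Repeated squaring: 40^2≡212, 40^4≡181, 40^8≡143, 40^16≡323, 40^32≡229, 40^64≡44 (mod 347).
40^87 = 40^(64+16+4+2+1) ≡ 250 (mod 347).
Check: 250² = 62500 ≡ 40 (mod 347). The two roots are 97 and 250.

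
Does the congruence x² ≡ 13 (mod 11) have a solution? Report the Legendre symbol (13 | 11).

Euler's criterion: (13/11) ≡ 2^5 (mod 11).
2^2 ≡ 4 (mod 11)
2^4 ≡ 5 (mod 11)
2^5 = 2^(4+1) ≡ 10 (mod 11).
Result is 10 ≡ −1, so (13/11) = −1.

-1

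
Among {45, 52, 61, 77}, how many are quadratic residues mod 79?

2

(45/79) = +1 → QR.
(52/79) = +1 → QR.
(61/79) = -1 → non-residue.
(77/79) = -1 → non-residue.
Total quadratic residues among the 4: 2.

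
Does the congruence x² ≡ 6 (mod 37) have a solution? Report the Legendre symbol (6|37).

Pull out 2: since 37 ≡ 5 (mod 8), (2/37) = -1.
Reciprocity: 3 ≡ 3 and 37 ≡ 1 (mod 4), so (3/37) = +(37/3).
Reduce top mod 3: now compute (1/3).
Reached (1/3) = 1. Collecting the sign flips along the way, the symbol is -1.

-1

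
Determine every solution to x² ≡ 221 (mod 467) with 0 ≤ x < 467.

Since 467 ≡ 3 (mod 4), a square root of 221 is 221^((467+1)/4) = 221^117 mod 467.
Repeated squaring: 221^2≡273, 221^4≡276, 221^8≡55, 221^16≡223, 221^32≡227, 221^64≡159 (mod 467).
221^117 = 221^(64+32+16+4+1) ≡ 152 (mod 467).
Check: 152² = 23104 ≡ 221 (mod 467). The two roots are 152 and 315.

152, 315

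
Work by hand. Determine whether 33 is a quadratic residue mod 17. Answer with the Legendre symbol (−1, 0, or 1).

Euler's criterion: (33/17) ≡ 16^8 (mod 17).
16^2 ≡ 1 (mod 17)
16^4 ≡ 1 (mod 17)
16^8 ≡ 1 (mod 17)
16^8 = 16^(8) ≡ 1 (mod 17).
Result is 1, so (33/17) = 1.

1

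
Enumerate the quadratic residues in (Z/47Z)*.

Square k = 1,…,23 (k and 47−k give the same square):
1²=1, 2²=4, 3²=9, 4²=16, 5²=25, 6²=36, 7²≡2, 8²≡17, 9²≡34, 10²≡6, 11²≡27, 12²≡3, 13²≡28, 14²≡8, 15²≡37, 16²≡21, 17²≡7, 18²≡42, 19²≡32, 20²≡24, 21²≡18, 22²≡14, 23²≡12 (mod 47).
So the quadratic residues mod 47 are {1, 2, 3, 4, 6, 7, 8, 9, 12, 14, 16, 17, 18, 21, 24, 25, 27, 28, 32, 34, 36, 37, 42}.

1,2,3,4,6,7,8,9,12,14,16,17,18,21,24,25,27,28,32,34,36,37,42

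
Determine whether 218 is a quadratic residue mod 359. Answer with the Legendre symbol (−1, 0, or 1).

Euler's criterion: (218/359) ≡ 218^179 (mod 359).
218^2 ≡ 136 (mod 359)
218^4 ≡ 187 (mod 359)
218^8 ≡ 146 (mod 359)
218^16 ≡ 135 (mod 359)
218^32 ≡ 275 (mod 359)
218^64 ≡ 235 (mod 359)
218^128 ≡ 298 (mod 359)
218^179 = 218^(128+32+16+2+1) ≡ 358 (mod 359).
Result is 358 ≡ −1, so (218/359) = −1.

-1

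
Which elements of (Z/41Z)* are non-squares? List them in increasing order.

3, 6, 7, 11, 12, 13, 14, 15, 17, 19, 22, 24, 26, 27, 28, 29, 30, 34, 35, 38

Square k = 1,…,20 (k and 41−k give the same square):
1²=1, 2²=4, 3²=9, 4²=16, 5²=25, 6²=36, 7²≡8, 8²≡23, 9²≡40, 10²≡18, 11²≡39, 12²≡21, 13²≡5, 14²≡32, 15²≡20, 16²≡10, 17²≡2, 18²≡37, 19²≡33, 20²≡31 (mod 41).
The residues are {1, 2, 4, 5, 8, 9, 10, 16, 18, 20, 21, 23, 25, 31, 32, 33, 36, 37, 39, 40}; the non-residues are the remaining 20 nonzero classes.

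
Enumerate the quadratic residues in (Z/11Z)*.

Square k = 1,…,5 (k and 11−k give the same square):
1²=1, 2²=4, 3²=9, 4²≡5, 5²≡3 (mod 11).
So the quadratic residues mod 11 are {1, 3, 4, 5, 9}.

1, 3, 4, 5, 9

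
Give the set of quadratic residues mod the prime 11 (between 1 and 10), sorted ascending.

Square k = 1,…,5 (k and 11−k give the same square):
1²=1, 2²=4, 3²=9, 4²≡5, 5²≡3 (mod 11).
So the quadratic residues mod 11 are {1, 3, 4, 5, 9}.

1, 3, 4, 5, 9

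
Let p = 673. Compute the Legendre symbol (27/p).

Reciprocity: 27 ≡ 3 and 673 ≡ 1 (mod 4), so (27/673) = +(673/27).
Reduce top mod 27: now compute (25/27).
Reciprocity: 25 ≡ 1 and 27 ≡ 3 (mod 4), so (25/27) = +(27/25).
Reduce top mod 25: now compute (2/25).
Pull out 2: since 25 ≡ 1 (mod 8), (2/25) = +1.
Reached (1/25) = 1. Collecting the sign flips along the way, the symbol is +1.

1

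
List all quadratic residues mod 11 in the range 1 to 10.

Square k = 1,…,5 (k and 11−k give the same square):
1²=1, 2²=4, 3²=9, 4²≡5, 5²≡3 (mod 11).
So the quadratic residues mod 11 are {1, 3, 4, 5, 9}.

1,3,4,5,9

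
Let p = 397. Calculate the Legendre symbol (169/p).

1

Euler's criterion: (169/397) ≡ 169^198 (mod 397).
169^2 ≡ 374 (mod 397)
169^4 ≡ 132 (mod 397)
169^8 ≡ 353 (mod 397)
169^16 ≡ 348 (mod 397)
169^32 ≡ 19 (mod 397)
169^64 ≡ 361 (mod 397)
169^128 ≡ 105 (mod 397)
169^198 = 169^(128+64+4+2) ≡ 1 (mod 397).
Result is 1, so (169/397) = 1.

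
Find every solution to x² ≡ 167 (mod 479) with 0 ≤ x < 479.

149, 330

Since 479 ≡ 3 (mod 4), a square root of 167 is 167^((479+1)/4) = 167^120 mod 479.
Repeated squaring: 167^2≡107, 167^4≡432, 167^8≡293, 167^16≡108, 167^32≡168, 167^64≡442 (mod 479).
167^120 = 167^(64+32+16+8) ≡ 330 (mod 479).
Check: 330² = 108900 ≡ 167 (mod 479). The two roots are 149 and 330.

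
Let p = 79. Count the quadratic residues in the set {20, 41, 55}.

2

(20/79) = +1 → QR.
(41/79) = -1 → non-residue.
(55/79) = +1 → QR.
Total quadratic residues among the 3: 2.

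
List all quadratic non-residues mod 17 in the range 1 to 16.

3,5,6,7,10,11,12,14

Square k = 1,…,8 (k and 17−k give the same square):
1²=1, 2²=4, 3²=9, 4²=16, 5²≡8, 6²≡2, 7²≡15, 8²≡13 (mod 17).
The residues are {1, 2, 4, 8, 9, 13, 15, 16}; the non-residues are the remaining 8 nonzero classes.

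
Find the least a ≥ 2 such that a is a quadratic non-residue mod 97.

5

(2/97) = +1, so 2 is a residue.
(3/97) = +1, so 3 is a residue.
(4/97) = +1, so 4 is a residue.
(5/97) = −1, so 5 is the smallest positive non-residue mod 97.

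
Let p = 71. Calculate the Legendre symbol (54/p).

Euler's criterion: (54/71) ≡ 54^35 (mod 71).
54^2 ≡ 5 (mod 71)
54^4 ≡ 25 (mod 71)
54^8 ≡ 57 (mod 71)
54^16 ≡ 54 (mod 71)
54^32 ≡ 5 (mod 71)
54^35 = 54^(32+2+1) ≡ 1 (mod 71).
Result is 1, so (54/71) = 1.

1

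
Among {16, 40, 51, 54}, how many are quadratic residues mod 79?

(16/79) = +1 → QR.
(40/79) = +1 → QR.
(51/79) = +1 → QR.
(54/79) = -1 → non-residue.
Total quadratic residues among the 4: 3.

3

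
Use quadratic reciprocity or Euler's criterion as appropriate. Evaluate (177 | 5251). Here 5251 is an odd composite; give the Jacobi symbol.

Reciprocity: 177 ≡ 1 and 5251 ≡ 3 (mod 4), so (177/5251) = +(5251/177).
Reduce top mod 177: now compute (118/177).
Pull out 2: since 177 ≡ 1 (mod 8), (2/177) = +1.
Reciprocity: 59 ≡ 3 and 177 ≡ 1 (mod 4), so (59/177) = +(177/59).
Reduce top mod 59: now compute (0/59).
Top reduces to 0: gcd > 1, so the symbol is 0.

0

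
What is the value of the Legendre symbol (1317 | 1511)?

1

Reciprocity: 1317 ≡ 1 and 1511 ≡ 3 (mod 4), so (1317/1511) = +(1511/1317).
Reduce top mod 1317: now compute (194/1317).
Pull out 2: since 1317 ≡ 5 (mod 8), (2/1317) = -1.
Reciprocity: 97 ≡ 1 and 1317 ≡ 1 (mod 4), so (97/1317) = +(1317/97).
Reduce top mod 97: now compute (56/97).
Pull out 2^3: since 97 ≡ 1 (mod 8), (2/97) = +1, so (2/97)^3 = +1.
Reciprocity: 7 ≡ 3 and 97 ≡ 1 (mod 4), so (7/97) = +(97/7).
Reduce top mod 7: now compute (6/7).
Pull out 2: since 7 ≡ 7 (mod 8), (2/7) = +1.
Reciprocity: 3 ≡ 3 and 7 ≡ 3 (mod 4), so (3/7) = −(7/3).
Reduce top mod 3: now compute (1/3).
Reached (1/3) = 1. Collecting the sign flips along the way, the symbol is +1.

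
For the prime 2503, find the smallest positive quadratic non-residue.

(2/2503) = +1, so 2 is a residue.
(3/2503) = −1, so 3 is the smallest positive non-residue mod 2503.

3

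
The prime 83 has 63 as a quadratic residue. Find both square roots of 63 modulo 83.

Since 83 ≡ 3 (mod 4), a square root of 63 is 63^((83+1)/4) = 63^21 mod 83.
Repeated squaring: 63^2≡68, 63^4≡59, 63^8≡78, 63^16≡25 (mod 83).
63^21 = 63^(16+4+1) ≡ 48 (mod 83).
Check: 48² = 2304 ≡ 63 (mod 83). The two roots are 35 and 48.

35, 48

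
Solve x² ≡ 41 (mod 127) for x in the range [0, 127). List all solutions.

26, 101

Since 127 ≡ 3 (mod 4), a square root of 41 is 41^((127+1)/4) = 41^32 mod 127.
Repeated squaring: 41^2≡30, 41^4≡11, 41^8≡121, 41^16≡36, 41^32≡26 (mod 127).
41^32 = 41^(32) ≡ 26 (mod 127).
Check: 26² = 676 ≡ 41 (mod 127). The two roots are 26 and 101.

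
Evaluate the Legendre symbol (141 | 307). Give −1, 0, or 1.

1

Reciprocity: 141 ≡ 1 and 307 ≡ 3 (mod 4), so (141/307) = +(307/141).
Reduce top mod 141: now compute (25/141).
Reciprocity: 25 ≡ 1 and 141 ≡ 1 (mod 4), so (25/141) = +(141/25).
Reduce top mod 25: now compute (16/25).
Pull out 2^4: since 25 ≡ 1 (mod 8), (2/25) = +1, so (2/25)^4 = +1.
Reached (1/25) = 1. Collecting the sign flips along the way, the symbol is +1.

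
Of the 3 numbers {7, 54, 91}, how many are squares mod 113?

2

(7/113) = +1 → QR.
(54/113) = -1 → non-residue.
(91/113) = +1 → QR.
Total quadratic residues among the 3: 2.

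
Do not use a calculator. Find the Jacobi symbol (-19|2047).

First reduce: -19 ≡ 2028 (mod 2047).
Pull out 2^2: since 2047 ≡ 7 (mod 8), (2/2047) = +1, so (2/2047)^2 = +1.
Reciprocity: 507 ≡ 3 and 2047 ≡ 3 (mod 4), so (507/2047) = −(2047/507).
Reduce top mod 507: now compute (19/507).
Reciprocity: 19 ≡ 3 and 507 ≡ 3 (mod 4), so (19/507) = −(507/19).
Reduce top mod 19: now compute (13/19).
Reciprocity: 13 ≡ 1 and 19 ≡ 3 (mod 4), so (13/19) = +(19/13).
Reduce top mod 13: now compute (6/13).
Pull out 2: since 13 ≡ 5 (mod 8), (2/13) = -1.
Reciprocity: 3 ≡ 3 and 13 ≡ 1 (mod 4), so (3/13) = +(13/3).
Reduce top mod 3: now compute (1/3).
Reached (1/3) = 1. Collecting the sign flips along the way, the symbol is -1.

-1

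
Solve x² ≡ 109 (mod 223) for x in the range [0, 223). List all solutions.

46, 177

Since 223 ≡ 3 (mod 4), a square root of 109 is 109^((223+1)/4) = 109^56 mod 223.
Repeated squaring: 109^2≡62, 109^4≡53, 109^8≡133, 109^16≡72, 109^32≡55 (mod 223).
109^56 = 109^(32+16+8) ≡ 177 (mod 223).
Check: 177² = 31329 ≡ 109 (mod 223). The two roots are 46 and 177.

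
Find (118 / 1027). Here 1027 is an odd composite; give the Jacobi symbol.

-1

Pull out 2: since 1027 ≡ 3 (mod 8), (2/1027) = -1.
Reciprocity: 59 ≡ 3 and 1027 ≡ 3 (mod 4), so (59/1027) = −(1027/59).
Reduce top mod 59: now compute (24/59).
Pull out 2^3: since 59 ≡ 3 (mod 8), (2/59) = -1, so (2/59)^3 = -1.
Reciprocity: 3 ≡ 3 and 59 ≡ 3 (mod 4), so (3/59) = −(59/3).
Reduce top mod 3: now compute (2/3).
Pull out 2: since 3 ≡ 3 (mod 8), (2/3) = -1.
Reached (1/3) = 1. Collecting the sign flips along the way, the symbol is -1.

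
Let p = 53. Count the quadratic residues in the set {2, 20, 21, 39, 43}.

(2/53) = -1 → non-residue.
(20/53) = -1 → non-residue.
(21/53) = -1 → non-residue.
(39/53) = -1 → non-residue.
(43/53) = +1 → QR.
Total quadratic residues among the 5: 1.

1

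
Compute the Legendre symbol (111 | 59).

-1

Euler's criterion: (111/59) ≡ 52^29 (mod 59).
52^2 ≡ 49 (mod 59)
52^4 ≡ 41 (mod 59)
52^8 ≡ 29 (mod 59)
52^16 ≡ 15 (mod 59)
52^29 = 52^(16+8+4+1) ≡ 58 (mod 59).
Result is 58 ≡ −1, so (111/59) = −1.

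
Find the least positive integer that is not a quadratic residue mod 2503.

3

(2/2503) = +1, so 2 is a residue.
(3/2503) = −1, so 3 is the smallest positive non-residue mod 2503.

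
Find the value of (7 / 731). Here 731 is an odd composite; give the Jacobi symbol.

Reciprocity: 7 ≡ 3 and 731 ≡ 3 (mod 4), so (7/731) = −(731/7).
Reduce top mod 7: now compute (3/7).
Reciprocity: 3 ≡ 3 and 7 ≡ 3 (mod 4), so (3/7) = −(7/3).
Reduce top mod 3: now compute (1/3).
Reached (1/3) = 1. Collecting the sign flips along the way, the symbol is +1.

1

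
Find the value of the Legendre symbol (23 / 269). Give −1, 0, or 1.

Euler's criterion: (23/269) ≡ 23^134 (mod 269).
23^2 ≡ 260 (mod 269)
23^4 ≡ 81 (mod 269)
23^8 ≡ 105 (mod 269)
23^16 ≡ 265 (mod 269)
23^32 ≡ 16 (mod 269)
23^64 ≡ 256 (mod 269)
23^128 ≡ 169 (mod 269)
23^134 = 23^(128+4+2) ≡ 1 (mod 269).
Result is 1, so (23/269) = 1.

1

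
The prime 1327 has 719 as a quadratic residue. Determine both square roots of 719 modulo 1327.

383, 944

Since 1327 ≡ 3 (mod 4), a square root of 719 is 719^((1327+1)/4) = 719^332 mod 1327.
Repeated squaring: 719^2≡758, 719^4≡1300, 719^8≡729, 719^16≡641, 719^32≡838, 719^64≡261, 719^128≡444, 719^256≡740 (mod 1327).
719^332 = 719^(256+64+8+4) ≡ 383 (mod 1327).
Check: 383² = 146689 ≡ 719 (mod 1327). The two roots are 383 and 944.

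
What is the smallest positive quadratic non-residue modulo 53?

2

(2/53) = −1, so 2 is the smallest positive non-residue mod 53.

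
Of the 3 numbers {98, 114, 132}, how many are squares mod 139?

(98/139) = -1 → non-residue.
(114/139) = -1 → non-residue.
(132/139) = -1 → non-residue.
Total quadratic residues among the 3: 0.

0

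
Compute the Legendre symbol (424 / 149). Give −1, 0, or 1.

-1

Euler's criterion: (424/149) ≡ 126^74 (mod 149).
126^2 ≡ 82 (mod 149)
126^4 ≡ 19 (mod 149)
126^8 ≡ 63 (mod 149)
126^16 ≡ 95 (mod 149)
126^32 ≡ 85 (mod 149)
126^64 ≡ 73 (mod 149)
126^74 = 126^(64+8+2) ≡ 148 (mod 149).
Result is 148 ≡ −1, so (424/149) = −1.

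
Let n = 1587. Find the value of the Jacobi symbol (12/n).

0

Pull out 2^2: since 1587 ≡ 3 (mod 8), (2/1587) = -1, so (2/1587)^2 = +1.
Reciprocity: 3 ≡ 3 and 1587 ≡ 3 (mod 4), so (3/1587) = −(1587/3).
Reduce top mod 3: now compute (0/3).
Top reduces to 0: gcd > 1, so the symbol is 0.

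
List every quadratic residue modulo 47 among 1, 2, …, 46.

Square k = 1,…,23 (k and 47−k give the same square):
1²=1, 2²=4, 3²=9, 4²=16, 5²=25, 6²=36, 7²≡2, 8²≡17, 9²≡34, 10²≡6, 11²≡27, 12²≡3, 13²≡28, 14²≡8, 15²≡37, 16²≡21, 17²≡7, 18²≡42, 19²≡32, 20²≡24, 21²≡18, 22²≡14, 23²≡12 (mod 47).
So the quadratic residues mod 47 are {1, 2, 3, 4, 6, 7, 8, 9, 12, 14, 16, 17, 18, 21, 24, 25, 27, 28, 32, 34, 36, 37, 42}.

1,2,3,4,6,7,8,9,12,14,16,17,18,21,24,25,27,28,32,34,36,37,42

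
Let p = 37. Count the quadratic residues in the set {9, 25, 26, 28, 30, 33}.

6

(9/37) = +1 → QR.
(25/37) = +1 → QR.
(26/37) = +1 → QR.
(28/37) = +1 → QR.
(30/37) = +1 → QR.
(33/37) = +1 → QR.
Total quadratic residues among the 6: 6.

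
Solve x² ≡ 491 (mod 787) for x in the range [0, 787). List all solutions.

Since 787 ≡ 3 (mod 4), a square root of 491 is 491^((787+1)/4) = 491^197 mod 787.
Repeated squaring: 491^2≡259, 491^4≡186, 491^8≡755, 491^16≡237, 491^32≡292, 491^64≡268, 491^128≡207 (mod 787).
491^197 = 491^(128+64+4+1) ≡ 532 (mod 787).
Check: 532² = 283024 ≡ 491 (mod 787). The two roots are 255 and 532.

255, 532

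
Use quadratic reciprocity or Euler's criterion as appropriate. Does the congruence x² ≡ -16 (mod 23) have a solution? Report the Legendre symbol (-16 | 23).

-1

First reduce: -16 ≡ 7 (mod 23).
Reciprocity: 7 ≡ 3 and 23 ≡ 3 (mod 4), so (7/23) = −(23/7).
Reduce top mod 7: now compute (2/7).
Pull out 2: since 7 ≡ 7 (mod 8), (2/7) = +1.
Reached (1/7) = 1. Collecting the sign flips along the way, the symbol is -1.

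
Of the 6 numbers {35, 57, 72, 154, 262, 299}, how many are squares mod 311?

(35/311) = +1 → QR.
(57/311) = -1 → non-residue.
(72/311) = +1 → QR.
(154/311) = -1 → non-residue.
(262/311) = -1 → non-residue.
(299/311) = -1 → non-residue.
Total quadratic residues among the 6: 2.

2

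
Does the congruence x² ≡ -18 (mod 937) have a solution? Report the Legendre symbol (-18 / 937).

First reduce: -18 ≡ 919 (mod 937).
Reciprocity: 919 ≡ 3 and 937 ≡ 1 (mod 4), so (919/937) = +(937/919).
Reduce top mod 919: now compute (18/919).
Pull out 2: since 919 ≡ 7 (mod 8), (2/919) = +1.
Reciprocity: 9 ≡ 1 and 919 ≡ 3 (mod 4), so (9/919) = +(919/9).
Reduce top mod 9: now compute (1/9).
Reached (1/9) = 1. Collecting the sign flips along the way, the symbol is +1.

1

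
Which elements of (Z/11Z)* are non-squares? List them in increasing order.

Square k = 1,…,5 (k and 11−k give the same square):
1²=1, 2²=4, 3²=9, 4²≡5, 5²≡3 (mod 11).
The residues are {1, 3, 4, 5, 9}; the non-residues are the remaining 5 nonzero classes.

2 6 7 8 10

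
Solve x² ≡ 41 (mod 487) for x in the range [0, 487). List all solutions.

125, 362

Since 487 ≡ 3 (mod 4), a square root of 41 is 41^((487+1)/4) = 41^122 mod 487.
Repeated squaring: 41^2≡220, 41^4≡187, 41^8≡392, 41^16≡259, 41^32≡362, 41^64≡41 (mod 487).
41^122 = 41^(64+32+16+8+2) ≡ 362 (mod 487).
Check: 362² = 131044 ≡ 41 (mod 487). The two roots are 125 and 362.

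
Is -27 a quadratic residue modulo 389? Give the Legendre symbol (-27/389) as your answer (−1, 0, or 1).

-1

First reduce: -27 ≡ 362 (mod 389).
Pull out 2: since 389 ≡ 5 (mod 8), (2/389) = -1.
Reciprocity: 181 ≡ 1 and 389 ≡ 1 (mod 4), so (181/389) = +(389/181).
Reduce top mod 181: now compute (27/181).
Reciprocity: 27 ≡ 3 and 181 ≡ 1 (mod 4), so (27/181) = +(181/27).
Reduce top mod 27: now compute (19/27).
Reciprocity: 19 ≡ 3 and 27 ≡ 3 (mod 4), so (19/27) = −(27/19).
Reduce top mod 19: now compute (8/19).
Pull out 2^3: since 19 ≡ 3 (mod 8), (2/19) = -1, so (2/19)^3 = -1.
Reached (1/19) = 1. Collecting the sign flips along the way, the symbol is -1.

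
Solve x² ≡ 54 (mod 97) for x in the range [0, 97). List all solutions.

32, 65

97 ≡ 1 (mod 4), so we find a root by search.
Trying successive values, 32² = 1024 ≡ 54 (mod 97). The other root is 97 − 32 = 65.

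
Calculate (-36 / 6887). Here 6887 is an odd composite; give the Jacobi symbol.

First reduce: -36 ≡ 6851 (mod 6887).
Reciprocity: 6851 ≡ 3 and 6887 ≡ 3 (mod 4), so (6851/6887) = −(6887/6851).
Reduce top mod 6851: now compute (36/6851).
Pull out 2^2: since 6851 ≡ 3 (mod 8), (2/6851) = -1, so (2/6851)^2 = +1.
Reciprocity: 9 ≡ 1 and 6851 ≡ 3 (mod 4), so (9/6851) = +(6851/9).
Reduce top mod 9: now compute (2/9).
Pull out 2: since 9 ≡ 1 (mod 8), (2/9) = +1.
Reached (1/9) = 1. Collecting the sign flips along the way, the symbol is -1.

-1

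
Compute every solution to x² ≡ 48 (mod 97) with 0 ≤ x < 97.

40, 57

97 ≡ 1 (mod 4), so we find a root by search.
Trying successive values, 40² = 1600 ≡ 48 (mod 97). The other root is 97 − 40 = 57.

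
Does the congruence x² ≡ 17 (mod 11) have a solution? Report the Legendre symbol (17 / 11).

First reduce: 17 ≡ 6 (mod 11).
Pull out 2: since 11 ≡ 3 (mod 8), (2/11) = -1.
Reciprocity: 3 ≡ 3 and 11 ≡ 3 (mod 4), so (3/11) = −(11/3).
Reduce top mod 3: now compute (2/3).
Pull out 2: since 3 ≡ 3 (mod 8), (2/3) = -1.
Reached (1/3) = 1. Collecting the sign flips along the way, the symbol is -1.

-1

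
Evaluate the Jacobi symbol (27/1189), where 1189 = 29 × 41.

1

Reciprocity: 27 ≡ 3 and 1189 ≡ 1 (mod 4), so (27/1189) = +(1189/27).
Reduce top mod 27: now compute (1/27).
Reached (1/27) = 1. Collecting the sign flips along the way, the symbol is +1.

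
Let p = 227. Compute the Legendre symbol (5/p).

Reciprocity: 5 ≡ 1 and 227 ≡ 3 (mod 4), so (5/227) = +(227/5).
Reduce top mod 5: now compute (2/5).
Pull out 2: since 5 ≡ 5 (mod 8), (2/5) = -1.
Reached (1/5) = 1. Collecting the sign flips along the way, the symbol is -1.

-1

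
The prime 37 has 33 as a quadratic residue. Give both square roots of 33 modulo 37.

37 ≡ 1 (mod 4), so we find a root by search.
Trying successive values, 12² = 144 ≡ 33 (mod 37). The other root is 37 − 12 = 25.

12, 25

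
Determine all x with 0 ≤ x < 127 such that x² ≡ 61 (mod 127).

Since 127 ≡ 3 (mod 4), a square root of 61 is 61^((127+1)/4) = 61^32 mod 127.
Repeated squaring: 61^2≡38, 61^4≡47, 61^8≡50, 61^16≡87, 61^32≡76 (mod 127).
61^32 = 61^(32) ≡ 76 (mod 127).
Check: 76² = 5776 ≡ 61 (mod 127). The two roots are 51 and 76.

51, 76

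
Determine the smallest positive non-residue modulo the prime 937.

(2/937) = +1, so 2 is a residue.
(3/937) = +1, so 3 is a residue.
(4/937) = +1, so 4 is a residue.
(5/937) = −1, so 5 is the smallest positive non-residue mod 937.

5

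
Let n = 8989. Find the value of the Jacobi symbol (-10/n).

First reduce: -10 ≡ 8979 (mod 8989).
Reciprocity: 8979 ≡ 3 and 8989 ≡ 1 (mod 4), so (8979/8989) = +(8989/8979).
Reduce top mod 8979: now compute (10/8979).
Pull out 2: since 8979 ≡ 3 (mod 8), (2/8979) = -1.
Reciprocity: 5 ≡ 1 and 8979 ≡ 3 (mod 4), so (5/8979) = +(8979/5).
Reduce top mod 5: now compute (4/5).
Pull out 2^2: since 5 ≡ 5 (mod 8), (2/5) = -1, so (2/5)^2 = +1.
Reached (1/5) = 1. Collecting the sign flips along the way, the symbol is -1.

-1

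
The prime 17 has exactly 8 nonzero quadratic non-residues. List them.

Square k = 1,…,8 (k and 17−k give the same square):
1²=1, 2²=4, 3²=9, 4²=16, 5²≡8, 6²≡2, 7²≡15, 8²≡13 (mod 17).
The residues are {1, 2, 4, 8, 9, 13, 15, 16}; the non-residues are the remaining 8 nonzero classes.

3 5 6 7 10 11 12 14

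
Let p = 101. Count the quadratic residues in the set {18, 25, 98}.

(18/101) = -1 → non-residue.
(25/101) = +1 → QR.
(98/101) = -1 → non-residue.
Total quadratic residues among the 3: 1.

1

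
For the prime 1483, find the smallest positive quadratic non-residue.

(2/1483) = −1, so 2 is the smallest positive non-residue mod 1483.

2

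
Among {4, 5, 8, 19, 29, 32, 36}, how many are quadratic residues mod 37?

2

(4/37) = +1 → QR.
(5/37) = -1 → non-residue.
(8/37) = -1 → non-residue.
(19/37) = -1 → non-residue.
(29/37) = -1 → non-residue.
(32/37) = -1 → non-residue.
(36/37) = +1 → QR.
Total quadratic residues among the 7: 2.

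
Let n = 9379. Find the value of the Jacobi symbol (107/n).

Reciprocity: 107 ≡ 3 and 9379 ≡ 3 (mod 4), so (107/9379) = −(9379/107).
Reduce top mod 107: now compute (70/107).
Pull out 2: since 107 ≡ 3 (mod 8), (2/107) = -1.
Reciprocity: 35 ≡ 3 and 107 ≡ 3 (mod 4), so (35/107) = −(107/35).
Reduce top mod 35: now compute (2/35).
Pull out 2: since 35 ≡ 3 (mod 8), (2/35) = -1.
Reached (1/35) = 1. Collecting the sign flips along the way, the symbol is +1.

1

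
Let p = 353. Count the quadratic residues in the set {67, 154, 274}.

0

(67/353) = -1 → non-residue.
(154/353) = -1 → non-residue.
(274/353) = -1 → non-residue.
Total quadratic residues among the 3: 0.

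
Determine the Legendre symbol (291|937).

Euler's criterion: (291/937) ≡ 291^468 (mod 937).
291^2 ≡ 351 (mod 937)
291^4 ≡ 454 (mod 937)
291^8 ≡ 913 (mod 937)
291^16 ≡ 576 (mod 937)
291^32 ≡ 78 (mod 937)
291^64 ≡ 462 (mod 937)
291^128 ≡ 745 (mod 937)
291^256 ≡ 321 (mod 937)
291^468 = 291^(256+128+64+16+4) ≡ 1 (mod 937).
Result is 1, so (291/937) = 1.

1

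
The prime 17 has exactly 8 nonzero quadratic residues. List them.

Square k = 1,…,8 (k and 17−k give the same square):
1²=1, 2²=4, 3²=9, 4²=16, 5²≡8, 6²≡2, 7²≡15, 8²≡13 (mod 17).
So the quadratic residues mod 17 are {1, 2, 4, 8, 9, 13, 15, 16}.

1, 2, 4, 8, 9, 13, 15, 16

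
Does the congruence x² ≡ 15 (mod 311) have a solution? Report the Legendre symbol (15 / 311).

1

Reciprocity: 15 ≡ 3 and 311 ≡ 3 (mod 4), so (15/311) = −(311/15).
Reduce top mod 15: now compute (11/15).
Reciprocity: 11 ≡ 3 and 15 ≡ 3 (mod 4), so (11/15) = −(15/11).
Reduce top mod 11: now compute (4/11).
Pull out 2^2: since 11 ≡ 3 (mod 8), (2/11) = -1, so (2/11)^2 = +1.
Reached (1/11) = 1. Collecting the sign flips along the way, the symbol is +1.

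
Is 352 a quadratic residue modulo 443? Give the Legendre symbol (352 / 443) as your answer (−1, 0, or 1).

Euler's criterion: (352/443) ≡ 352^221 (mod 443).
352^2 ≡ 307 (mod 443)
352^4 ≡ 333 (mod 443)
352^8 ≡ 139 (mod 443)
352^16 ≡ 272 (mod 443)
352^32 ≡ 3 (mod 443)
352^64 ≡ 9 (mod 443)
352^128 ≡ 81 (mod 443)
352^221 = 352^(128+64+16+8+4+1) ≡ 1 (mod 443).
Result is 1, so (352/443) = 1.

1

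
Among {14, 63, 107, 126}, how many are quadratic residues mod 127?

(14/127) = -1 → non-residue.
(63/127) = -1 → non-residue.
(107/127) = +1 → QR.
(126/127) = -1 → non-residue.
Total quadratic residues among the 4: 1.

1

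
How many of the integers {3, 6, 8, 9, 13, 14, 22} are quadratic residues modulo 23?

(3/23) = +1 → QR.
(6/23) = +1 → QR.
(8/23) = +1 → QR.
(9/23) = +1 → QR.
(13/23) = +1 → QR.
(14/23) = -1 → non-residue.
(22/23) = -1 → non-residue.
Total quadratic residues among the 7: 5.

5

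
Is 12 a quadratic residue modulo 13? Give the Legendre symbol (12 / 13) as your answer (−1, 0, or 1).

Pull out 2^2: since 13 ≡ 5 (mod 8), (2/13) = -1, so (2/13)^2 = +1.
Reciprocity: 3 ≡ 3 and 13 ≡ 1 (mod 4), so (3/13) = +(13/3).
Reduce top mod 3: now compute (1/3).
Reached (1/3) = 1. Collecting the sign flips along the way, the symbol is +1.

1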